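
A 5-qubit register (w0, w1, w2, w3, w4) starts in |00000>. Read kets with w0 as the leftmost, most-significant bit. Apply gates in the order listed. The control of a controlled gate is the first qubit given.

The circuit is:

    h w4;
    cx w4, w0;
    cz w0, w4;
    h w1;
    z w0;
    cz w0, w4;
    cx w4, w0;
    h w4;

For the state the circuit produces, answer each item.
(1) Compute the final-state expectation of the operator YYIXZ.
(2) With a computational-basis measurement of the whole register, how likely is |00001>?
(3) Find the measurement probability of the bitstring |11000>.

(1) The expectation value of YYIXZ is 0.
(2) Outcome |00001> occurs with probability 1/2.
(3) The probability of measuring |11000> is 0.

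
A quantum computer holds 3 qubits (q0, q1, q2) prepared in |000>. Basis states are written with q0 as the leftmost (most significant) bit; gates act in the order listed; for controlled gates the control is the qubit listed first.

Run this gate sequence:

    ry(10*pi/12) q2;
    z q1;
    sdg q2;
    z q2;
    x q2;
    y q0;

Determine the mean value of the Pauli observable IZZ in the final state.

The expectation value of IZZ is sqrt(3)/2.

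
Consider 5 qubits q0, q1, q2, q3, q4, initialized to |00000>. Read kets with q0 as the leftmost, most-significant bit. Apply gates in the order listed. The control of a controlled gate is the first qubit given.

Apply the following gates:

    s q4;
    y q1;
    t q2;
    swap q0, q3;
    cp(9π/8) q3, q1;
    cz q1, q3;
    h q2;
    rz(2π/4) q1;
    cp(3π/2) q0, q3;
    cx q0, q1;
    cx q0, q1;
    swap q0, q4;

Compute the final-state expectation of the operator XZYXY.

The expectation value of XZYXY is 0.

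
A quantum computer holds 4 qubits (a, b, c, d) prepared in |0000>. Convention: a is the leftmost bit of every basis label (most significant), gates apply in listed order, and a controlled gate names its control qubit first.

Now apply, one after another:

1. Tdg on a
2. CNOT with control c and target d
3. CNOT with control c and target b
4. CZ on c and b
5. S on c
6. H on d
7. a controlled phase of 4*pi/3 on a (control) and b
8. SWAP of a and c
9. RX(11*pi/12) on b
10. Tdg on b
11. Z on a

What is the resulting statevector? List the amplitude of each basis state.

After the circuit, the state carries amplitude -sqrt(12 - 6*sqrt(2))/8 + sqrt(2*sqrt(2) + 4)/8 on |0000>, -sqrt(12 - 6*sqrt(2))/8 + sqrt(2*sqrt(2) + 4)/8 on |0001>, (-sqrt(6*sqrt(2) + 12)/8 - sqrt(4 - 2*sqrt(2))/8)*exp(I*pi/4) on |0100>, (-sqrt(6*sqrt(2) + 12)/8 - sqrt(4 - 2*sqrt(2))/8)*exp(I*pi/4) on |0101>, and 0 on every other basis state.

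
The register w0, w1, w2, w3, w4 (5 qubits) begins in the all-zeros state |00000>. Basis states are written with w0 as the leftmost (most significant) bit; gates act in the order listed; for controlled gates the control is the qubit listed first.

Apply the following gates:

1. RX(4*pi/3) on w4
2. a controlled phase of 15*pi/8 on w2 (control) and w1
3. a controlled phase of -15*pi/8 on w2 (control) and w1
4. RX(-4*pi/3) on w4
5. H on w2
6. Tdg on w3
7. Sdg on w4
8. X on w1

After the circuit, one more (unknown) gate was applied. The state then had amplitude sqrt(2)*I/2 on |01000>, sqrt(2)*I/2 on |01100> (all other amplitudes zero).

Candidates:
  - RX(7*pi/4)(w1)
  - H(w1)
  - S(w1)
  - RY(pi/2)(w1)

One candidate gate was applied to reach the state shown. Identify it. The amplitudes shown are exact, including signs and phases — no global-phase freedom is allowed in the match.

The unique candidate consistent with the amplitudes is S(w1). Key observation: the block from step 1 through step 4 cancels to the identity and can be dropped.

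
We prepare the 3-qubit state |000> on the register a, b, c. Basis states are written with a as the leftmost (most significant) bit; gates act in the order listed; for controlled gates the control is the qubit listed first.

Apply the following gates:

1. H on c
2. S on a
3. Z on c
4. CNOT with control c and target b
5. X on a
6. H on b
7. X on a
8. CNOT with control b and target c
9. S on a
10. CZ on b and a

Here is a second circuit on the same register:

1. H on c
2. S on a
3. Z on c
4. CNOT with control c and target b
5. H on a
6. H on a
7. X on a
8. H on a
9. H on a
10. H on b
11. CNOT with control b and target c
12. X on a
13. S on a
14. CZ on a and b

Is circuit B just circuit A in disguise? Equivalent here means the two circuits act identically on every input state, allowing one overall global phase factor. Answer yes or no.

Yes, they are equivalent — the unitaries differ by at most a global phase.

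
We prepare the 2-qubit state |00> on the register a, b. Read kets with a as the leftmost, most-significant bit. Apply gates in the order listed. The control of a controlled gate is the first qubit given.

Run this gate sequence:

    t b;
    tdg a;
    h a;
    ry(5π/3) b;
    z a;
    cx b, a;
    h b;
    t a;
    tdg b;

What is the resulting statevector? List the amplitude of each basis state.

The resulting statevector has amplitude -sqrt(3)/4 - 1/4 on |00>, (-1 + sqrt(3))*exp(3*I*pi/4)/4 on |01>, exp(I*pi/4)/4 + sqrt(3)*exp(I*pi/4)/4 on |10>, -1/4 + sqrt(3)/4 on |11>.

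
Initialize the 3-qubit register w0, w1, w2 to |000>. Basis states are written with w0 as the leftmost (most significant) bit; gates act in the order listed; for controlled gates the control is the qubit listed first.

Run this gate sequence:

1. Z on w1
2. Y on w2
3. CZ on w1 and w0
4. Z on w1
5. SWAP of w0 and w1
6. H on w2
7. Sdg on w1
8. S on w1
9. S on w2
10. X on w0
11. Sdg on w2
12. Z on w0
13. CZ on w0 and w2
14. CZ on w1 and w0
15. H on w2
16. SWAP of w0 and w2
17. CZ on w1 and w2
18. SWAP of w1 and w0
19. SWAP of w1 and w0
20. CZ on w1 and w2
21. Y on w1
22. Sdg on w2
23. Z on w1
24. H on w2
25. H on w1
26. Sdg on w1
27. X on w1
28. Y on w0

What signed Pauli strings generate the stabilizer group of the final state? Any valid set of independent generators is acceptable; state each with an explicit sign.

The final state is stabilized by the group generated by -IYI, -IIX, -ZII; other independent generating sets are equally valid. Key observation: gates 17-20 undo each other exactly, leaving only the rest of the circuit to track.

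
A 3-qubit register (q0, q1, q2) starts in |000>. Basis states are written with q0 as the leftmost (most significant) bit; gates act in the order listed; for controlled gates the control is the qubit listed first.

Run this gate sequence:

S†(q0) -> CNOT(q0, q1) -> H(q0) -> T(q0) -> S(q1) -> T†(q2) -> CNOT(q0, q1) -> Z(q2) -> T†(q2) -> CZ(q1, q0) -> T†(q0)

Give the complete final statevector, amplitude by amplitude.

The final amplitudes are sqrt(2)/2 on |000>, -sqrt(2)/2 on |110>, and 0 on every other basis state.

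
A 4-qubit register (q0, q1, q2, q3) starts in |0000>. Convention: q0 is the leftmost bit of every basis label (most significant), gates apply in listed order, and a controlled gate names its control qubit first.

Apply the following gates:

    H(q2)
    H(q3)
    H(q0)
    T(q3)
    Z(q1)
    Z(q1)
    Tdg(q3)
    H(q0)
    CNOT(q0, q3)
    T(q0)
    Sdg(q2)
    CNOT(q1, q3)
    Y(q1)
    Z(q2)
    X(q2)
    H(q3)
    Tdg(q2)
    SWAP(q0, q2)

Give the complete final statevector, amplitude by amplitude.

The resulting statevector has amplitude -sqrt(2)/2 on |0100>, sqrt(2)*exp(I*pi/4)/2 on |1100>, and 0 on every other basis state.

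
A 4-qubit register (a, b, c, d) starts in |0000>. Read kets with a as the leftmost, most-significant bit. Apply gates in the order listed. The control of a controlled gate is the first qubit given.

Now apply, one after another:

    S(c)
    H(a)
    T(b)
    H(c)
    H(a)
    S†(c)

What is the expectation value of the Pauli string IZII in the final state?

In the final state, IZII has expectation 1.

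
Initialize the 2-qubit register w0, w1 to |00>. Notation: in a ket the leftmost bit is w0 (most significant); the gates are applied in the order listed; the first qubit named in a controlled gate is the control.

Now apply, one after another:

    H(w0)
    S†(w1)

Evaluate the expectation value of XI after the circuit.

The observable XI averages to 1.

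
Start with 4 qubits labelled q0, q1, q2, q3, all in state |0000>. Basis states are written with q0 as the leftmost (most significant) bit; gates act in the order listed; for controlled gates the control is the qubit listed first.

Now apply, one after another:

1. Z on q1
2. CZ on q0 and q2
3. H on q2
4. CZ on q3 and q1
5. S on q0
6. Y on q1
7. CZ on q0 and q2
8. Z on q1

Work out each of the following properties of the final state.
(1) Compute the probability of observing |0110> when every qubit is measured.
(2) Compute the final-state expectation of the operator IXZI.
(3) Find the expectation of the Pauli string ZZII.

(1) Outcome |0110> occurs with probability 1/2.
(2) The expectation value of IXZI is 0.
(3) The observable ZZII averages to -1.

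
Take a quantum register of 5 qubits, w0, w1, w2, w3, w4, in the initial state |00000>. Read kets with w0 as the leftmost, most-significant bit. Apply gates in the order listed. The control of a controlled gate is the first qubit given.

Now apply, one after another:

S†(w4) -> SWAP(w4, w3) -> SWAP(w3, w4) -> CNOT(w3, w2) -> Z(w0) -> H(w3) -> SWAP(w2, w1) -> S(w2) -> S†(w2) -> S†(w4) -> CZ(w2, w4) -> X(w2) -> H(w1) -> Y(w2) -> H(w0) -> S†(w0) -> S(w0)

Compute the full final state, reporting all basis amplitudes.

After the circuit, the state carries amplitude -sqrt(2)*I/4 on |00000>, -sqrt(2)*I/4 on |00010>, -sqrt(2)*I/4 on |01000>, -sqrt(2)*I/4 on |01010>, -sqrt(2)*I/4 on |10000>, -sqrt(2)*I/4 on |10010>, -sqrt(2)*I/4 on |11000>, -sqrt(2)*I/4 on |11010>, and 0 on every other basis state.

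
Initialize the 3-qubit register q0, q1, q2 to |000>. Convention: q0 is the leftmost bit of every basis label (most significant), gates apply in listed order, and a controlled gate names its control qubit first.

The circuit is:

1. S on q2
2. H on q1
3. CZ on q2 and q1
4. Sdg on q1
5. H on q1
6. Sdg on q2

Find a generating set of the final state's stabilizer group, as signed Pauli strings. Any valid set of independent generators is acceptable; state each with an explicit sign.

One valid set of independent stabilizer generators is +IYI, +ZII, +IIZ (any independent generating set of the same group is equally correct).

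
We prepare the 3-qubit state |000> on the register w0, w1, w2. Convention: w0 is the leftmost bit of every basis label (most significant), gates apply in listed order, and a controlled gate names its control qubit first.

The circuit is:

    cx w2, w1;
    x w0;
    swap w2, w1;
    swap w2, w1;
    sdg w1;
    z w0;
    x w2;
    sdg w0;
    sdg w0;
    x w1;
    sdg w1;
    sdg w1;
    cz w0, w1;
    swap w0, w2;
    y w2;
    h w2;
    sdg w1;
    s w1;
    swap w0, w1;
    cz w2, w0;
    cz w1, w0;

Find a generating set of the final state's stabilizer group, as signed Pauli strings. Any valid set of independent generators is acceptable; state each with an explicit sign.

The stabilizer group can be generated by -IIX, -ZII, -IZI, among other valid generating sets.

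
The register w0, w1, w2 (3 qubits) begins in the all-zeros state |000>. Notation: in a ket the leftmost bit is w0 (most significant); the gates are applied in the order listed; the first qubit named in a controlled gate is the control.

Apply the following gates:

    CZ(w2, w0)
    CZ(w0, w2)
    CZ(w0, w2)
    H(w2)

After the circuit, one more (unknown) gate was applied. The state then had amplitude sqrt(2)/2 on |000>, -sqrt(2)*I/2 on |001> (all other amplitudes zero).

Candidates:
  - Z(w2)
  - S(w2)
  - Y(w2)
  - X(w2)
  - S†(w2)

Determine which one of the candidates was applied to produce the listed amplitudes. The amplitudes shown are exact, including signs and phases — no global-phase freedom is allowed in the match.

The applied gate was S†(w2). Key observation: gates 2-3 undo each other exactly, leaving only the rest of the circuit to track.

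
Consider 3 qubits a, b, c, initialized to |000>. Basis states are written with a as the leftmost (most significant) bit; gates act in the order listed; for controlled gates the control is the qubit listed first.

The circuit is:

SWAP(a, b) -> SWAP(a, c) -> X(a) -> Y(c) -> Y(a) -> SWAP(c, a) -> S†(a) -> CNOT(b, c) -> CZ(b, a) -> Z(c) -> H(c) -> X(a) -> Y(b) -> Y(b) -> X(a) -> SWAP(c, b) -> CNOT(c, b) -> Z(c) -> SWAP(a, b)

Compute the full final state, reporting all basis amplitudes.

The resulting statevector has amplitude -sqrt(2)*I/2 on |010>, -sqrt(2)*I/2 on |110>, and 0 on every other basis state.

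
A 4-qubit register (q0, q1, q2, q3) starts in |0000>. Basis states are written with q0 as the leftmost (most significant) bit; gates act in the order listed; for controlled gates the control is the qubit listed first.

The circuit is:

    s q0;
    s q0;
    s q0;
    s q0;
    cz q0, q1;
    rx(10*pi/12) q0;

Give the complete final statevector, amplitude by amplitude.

After the circuit, the state carries amplitude -sqrt(2)/4 + sqrt(6)/4 on |0000>, I*(-sqrt(6) - sqrt(2))/4 on |1000>, and 0 on every other basis state. Key observation: the block from step 1 through step 4 cancels to the identity and can be dropped.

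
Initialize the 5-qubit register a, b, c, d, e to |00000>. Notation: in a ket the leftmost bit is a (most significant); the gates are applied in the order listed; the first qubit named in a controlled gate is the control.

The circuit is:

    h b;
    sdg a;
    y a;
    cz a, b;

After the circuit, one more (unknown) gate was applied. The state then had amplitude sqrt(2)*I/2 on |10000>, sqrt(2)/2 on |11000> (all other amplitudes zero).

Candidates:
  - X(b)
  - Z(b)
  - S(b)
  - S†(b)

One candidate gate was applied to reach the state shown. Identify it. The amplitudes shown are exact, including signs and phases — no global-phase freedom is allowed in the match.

It was S(b) that produced the state shown.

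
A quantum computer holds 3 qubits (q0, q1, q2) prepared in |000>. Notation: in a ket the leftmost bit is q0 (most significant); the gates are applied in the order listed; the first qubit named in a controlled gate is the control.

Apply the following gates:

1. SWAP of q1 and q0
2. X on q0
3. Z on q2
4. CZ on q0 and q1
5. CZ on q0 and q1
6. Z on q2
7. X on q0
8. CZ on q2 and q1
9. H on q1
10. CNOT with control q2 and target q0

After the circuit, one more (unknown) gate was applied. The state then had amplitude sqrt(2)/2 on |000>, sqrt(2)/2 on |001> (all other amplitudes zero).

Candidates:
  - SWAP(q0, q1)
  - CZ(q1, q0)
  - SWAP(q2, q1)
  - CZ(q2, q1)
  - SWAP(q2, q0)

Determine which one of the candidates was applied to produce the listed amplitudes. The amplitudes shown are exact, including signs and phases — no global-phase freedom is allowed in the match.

The applied gate was SWAP(q2, q1). Key observation: gates 2-7 undo each other exactly, leaving only the rest of the circuit to track.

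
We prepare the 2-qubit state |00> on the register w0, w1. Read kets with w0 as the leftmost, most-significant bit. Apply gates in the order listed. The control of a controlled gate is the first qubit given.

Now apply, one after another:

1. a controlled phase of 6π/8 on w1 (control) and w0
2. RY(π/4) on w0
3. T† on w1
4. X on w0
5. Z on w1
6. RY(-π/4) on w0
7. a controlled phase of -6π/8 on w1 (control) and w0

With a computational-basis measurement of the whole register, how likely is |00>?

A full measurement returns |00> with probability 1/2.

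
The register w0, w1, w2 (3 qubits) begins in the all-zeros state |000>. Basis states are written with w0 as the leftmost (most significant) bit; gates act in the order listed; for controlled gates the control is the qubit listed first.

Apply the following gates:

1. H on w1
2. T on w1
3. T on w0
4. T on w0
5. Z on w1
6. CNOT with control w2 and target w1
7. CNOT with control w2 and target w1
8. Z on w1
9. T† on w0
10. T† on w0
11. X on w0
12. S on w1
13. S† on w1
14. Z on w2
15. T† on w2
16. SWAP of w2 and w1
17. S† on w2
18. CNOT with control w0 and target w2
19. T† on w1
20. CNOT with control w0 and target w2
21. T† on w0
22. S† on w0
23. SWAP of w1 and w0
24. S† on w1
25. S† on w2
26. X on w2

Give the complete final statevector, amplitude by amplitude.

After the circuit, the state carries amplitude sqrt(2)/2 on |010>, sqrt(2)*exp(3*I*pi/4)/2 on |011>, and 0 on every other basis state. Key observation: steps 3-10 multiply out to the identity, so the circuit reduces to the remaining gates.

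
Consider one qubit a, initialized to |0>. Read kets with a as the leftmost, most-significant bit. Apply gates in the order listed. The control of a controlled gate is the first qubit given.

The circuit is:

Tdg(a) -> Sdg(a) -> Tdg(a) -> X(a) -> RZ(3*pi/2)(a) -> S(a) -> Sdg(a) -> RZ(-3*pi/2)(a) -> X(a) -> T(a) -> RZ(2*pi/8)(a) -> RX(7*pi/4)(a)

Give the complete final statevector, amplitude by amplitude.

The resulting statevector has amplitude sqrt(sqrt(2) + 2)*exp(7*I*pi/8)/2 on |0>, -sqrt(2 - sqrt(2))*exp(3*I*pi/8)/2 on |1>.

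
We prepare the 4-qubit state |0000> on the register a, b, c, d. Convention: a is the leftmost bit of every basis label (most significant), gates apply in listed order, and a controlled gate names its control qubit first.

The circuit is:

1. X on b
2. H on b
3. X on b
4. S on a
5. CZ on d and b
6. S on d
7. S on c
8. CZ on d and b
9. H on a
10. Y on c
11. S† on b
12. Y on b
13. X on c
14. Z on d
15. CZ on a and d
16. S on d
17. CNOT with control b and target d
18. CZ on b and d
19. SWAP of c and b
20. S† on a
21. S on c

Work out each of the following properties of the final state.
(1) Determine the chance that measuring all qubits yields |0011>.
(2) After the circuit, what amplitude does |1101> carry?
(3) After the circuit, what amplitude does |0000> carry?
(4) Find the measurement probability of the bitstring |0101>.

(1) Outcome |0011> occurs with probability 1/4.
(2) |1101> carries amplitude 0 in the final state.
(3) |0000> carries amplitude -I/2 in the final state.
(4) A full measurement returns |0101> with probability 0.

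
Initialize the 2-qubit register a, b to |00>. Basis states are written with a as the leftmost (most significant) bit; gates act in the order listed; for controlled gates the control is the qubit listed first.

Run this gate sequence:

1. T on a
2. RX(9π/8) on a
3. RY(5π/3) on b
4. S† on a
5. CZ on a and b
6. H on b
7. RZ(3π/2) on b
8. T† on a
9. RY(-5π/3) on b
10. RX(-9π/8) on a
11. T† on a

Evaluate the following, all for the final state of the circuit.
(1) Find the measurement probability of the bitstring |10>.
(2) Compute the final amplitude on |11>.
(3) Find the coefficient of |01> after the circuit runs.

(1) A full measurement returns |10> with probability sqrt(2)/64 + 3/64.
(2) |11> carries amplitude sqrt(6)*sin(7*pi/16)*cos(7*pi/16)/8 + 3*sqrt(2)*sin(7*pi/16)*cos(7*pi/16)/8 - sqrt(6)*I*exp(-I*pi/4)*sin(7*pi/16)*cos(7*pi/16)/8 - sqrt(2)*I*sin(7*pi/16)*cos(7*pi/16)/8 - sqrt(2)*exp(-I*pi/4)*sin(7*pi/16)*cos(7*pi/16)/8 - sqrt(6)*exp(-I*pi/4)*sin(7*pi/16)*cos(7*pi/16)/8 + sqrt(6)*I*sin(7*pi/16)*cos(7*pi/16)/8 + 3*sqrt(2)*I*exp(-I*pi/4)*sin(7*pi/16)*cos(7*pi/16)/8 in the final state.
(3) |01> carries amplitude -sqrt(6)*sin(7*pi/16)**2/8 + 3*sqrt(2)*sin(7*pi/16)**2/8 + sqrt(6)*exp(-3*I*pi/4)*cos(7*pi/16)**2/8 - sqrt(2)*exp(-3*I*pi/4)*cos(7*pi/16)**2/8 + sqrt(6)*exp(3*I*pi/4)*cos(7*pi/16)**2/8 + 3*sqrt(2)*exp(3*I*pi/4)*cos(7*pi/16)**2/8 + sqrt(2)*I*sin(7*pi/16)**2/8 + sqrt(6)*I*sin(7*pi/16)**2/8 in the final state.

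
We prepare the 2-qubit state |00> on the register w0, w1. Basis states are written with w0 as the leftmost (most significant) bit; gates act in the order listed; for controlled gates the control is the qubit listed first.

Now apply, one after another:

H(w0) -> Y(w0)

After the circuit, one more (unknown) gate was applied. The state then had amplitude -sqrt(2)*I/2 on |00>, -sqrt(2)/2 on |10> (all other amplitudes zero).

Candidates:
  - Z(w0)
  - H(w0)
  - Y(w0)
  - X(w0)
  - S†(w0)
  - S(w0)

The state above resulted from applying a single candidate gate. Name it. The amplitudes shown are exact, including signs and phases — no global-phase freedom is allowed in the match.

It was S(w0) that produced the state shown.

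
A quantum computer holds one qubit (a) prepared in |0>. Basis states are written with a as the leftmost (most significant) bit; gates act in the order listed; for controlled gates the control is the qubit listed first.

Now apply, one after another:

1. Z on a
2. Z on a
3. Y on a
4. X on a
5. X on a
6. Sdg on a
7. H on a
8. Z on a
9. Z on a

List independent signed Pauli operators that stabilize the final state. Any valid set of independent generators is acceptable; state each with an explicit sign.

The final state is stabilized by the group generated by -X; other independent generating sets are equally valid.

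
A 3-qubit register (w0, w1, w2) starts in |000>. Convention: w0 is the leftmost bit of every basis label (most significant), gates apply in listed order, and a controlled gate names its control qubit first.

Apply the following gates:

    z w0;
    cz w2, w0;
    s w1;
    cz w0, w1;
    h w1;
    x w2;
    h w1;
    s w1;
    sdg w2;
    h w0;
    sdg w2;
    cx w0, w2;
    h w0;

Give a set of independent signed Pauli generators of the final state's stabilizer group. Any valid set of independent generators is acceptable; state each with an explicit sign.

One valid set of independent stabilizer generators is -XIZ, +ZIX, +IZI (any independent generating set of the same group is equally correct).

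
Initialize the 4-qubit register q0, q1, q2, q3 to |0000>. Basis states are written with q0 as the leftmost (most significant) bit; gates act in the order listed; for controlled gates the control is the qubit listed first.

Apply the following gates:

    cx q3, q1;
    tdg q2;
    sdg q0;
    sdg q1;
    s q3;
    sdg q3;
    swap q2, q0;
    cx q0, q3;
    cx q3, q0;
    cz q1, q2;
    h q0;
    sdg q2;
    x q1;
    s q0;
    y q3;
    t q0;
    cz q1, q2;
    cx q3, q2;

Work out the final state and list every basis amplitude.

The final amplitudes are sqrt(2)*I/2 on |0111>, -sqrt(2)*exp(I*pi/4)/2 on |1111>, and 0 on every other basis state.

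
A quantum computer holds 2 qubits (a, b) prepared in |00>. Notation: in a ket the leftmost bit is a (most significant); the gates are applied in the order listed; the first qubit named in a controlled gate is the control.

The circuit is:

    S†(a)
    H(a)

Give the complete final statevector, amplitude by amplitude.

The final amplitudes are sqrt(2)/2 on |00>, 0 on |01>, sqrt(2)/2 on |10>, 0 on |11>.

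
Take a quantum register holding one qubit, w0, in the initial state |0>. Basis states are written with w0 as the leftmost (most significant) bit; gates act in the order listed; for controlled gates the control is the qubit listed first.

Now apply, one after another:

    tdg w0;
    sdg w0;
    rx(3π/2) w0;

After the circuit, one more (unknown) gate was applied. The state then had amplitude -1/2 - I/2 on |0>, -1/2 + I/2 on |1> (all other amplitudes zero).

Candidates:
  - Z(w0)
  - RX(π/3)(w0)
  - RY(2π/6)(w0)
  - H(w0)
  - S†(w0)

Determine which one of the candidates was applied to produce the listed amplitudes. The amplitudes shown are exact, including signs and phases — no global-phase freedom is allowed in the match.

It was H(w0) that produced the state shown.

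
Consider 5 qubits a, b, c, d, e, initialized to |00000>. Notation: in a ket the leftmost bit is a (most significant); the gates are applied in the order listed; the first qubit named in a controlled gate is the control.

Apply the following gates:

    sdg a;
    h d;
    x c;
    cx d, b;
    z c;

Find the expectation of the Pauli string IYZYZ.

The observable IYZYZ averages to 1.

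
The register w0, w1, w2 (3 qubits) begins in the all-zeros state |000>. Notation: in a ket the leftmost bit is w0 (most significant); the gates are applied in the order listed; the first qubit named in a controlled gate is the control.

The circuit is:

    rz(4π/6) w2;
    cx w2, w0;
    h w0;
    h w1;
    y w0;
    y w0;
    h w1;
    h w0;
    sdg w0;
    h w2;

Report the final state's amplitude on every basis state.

After the circuit, the state carries amplitude -sqrt(2)*exp(2*I*pi/3)/2 on |000>, -sqrt(2)*exp(2*I*pi/3)/2 on |001>, and 0 on every other basis state. Key observation: steps 3-8 multiply out to the identity, so the circuit reduces to the remaining gates.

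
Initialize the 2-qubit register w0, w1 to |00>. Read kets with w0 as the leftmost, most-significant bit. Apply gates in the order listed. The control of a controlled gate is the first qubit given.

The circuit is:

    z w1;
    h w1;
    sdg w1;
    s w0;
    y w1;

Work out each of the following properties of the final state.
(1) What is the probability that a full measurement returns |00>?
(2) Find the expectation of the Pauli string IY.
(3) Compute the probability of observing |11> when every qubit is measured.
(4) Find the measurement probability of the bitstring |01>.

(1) Outcome |00> occurs with probability 1/2.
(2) In the final state, IY has expectation -1.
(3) Outcome |11> occurs with probability 0.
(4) A full measurement returns |01> with probability 1/2.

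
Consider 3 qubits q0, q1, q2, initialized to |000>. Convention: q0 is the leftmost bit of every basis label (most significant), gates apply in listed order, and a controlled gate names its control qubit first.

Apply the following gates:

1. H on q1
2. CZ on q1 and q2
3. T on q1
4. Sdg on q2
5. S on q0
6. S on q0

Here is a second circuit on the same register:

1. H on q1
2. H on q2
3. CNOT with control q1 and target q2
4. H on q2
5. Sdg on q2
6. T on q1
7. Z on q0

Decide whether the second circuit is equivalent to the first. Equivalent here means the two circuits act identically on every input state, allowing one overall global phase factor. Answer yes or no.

Yes — the two circuits implement the same unitary up to a global phase.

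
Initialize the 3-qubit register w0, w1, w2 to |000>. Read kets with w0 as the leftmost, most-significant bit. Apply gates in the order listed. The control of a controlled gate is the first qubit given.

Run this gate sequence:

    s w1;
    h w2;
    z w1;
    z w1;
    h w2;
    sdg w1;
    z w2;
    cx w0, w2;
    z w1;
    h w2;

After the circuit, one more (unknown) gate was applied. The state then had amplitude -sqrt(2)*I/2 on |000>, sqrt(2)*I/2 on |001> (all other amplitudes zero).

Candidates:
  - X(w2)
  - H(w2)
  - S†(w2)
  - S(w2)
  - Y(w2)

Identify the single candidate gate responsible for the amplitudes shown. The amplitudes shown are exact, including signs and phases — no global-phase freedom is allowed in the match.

The applied gate was Y(w2).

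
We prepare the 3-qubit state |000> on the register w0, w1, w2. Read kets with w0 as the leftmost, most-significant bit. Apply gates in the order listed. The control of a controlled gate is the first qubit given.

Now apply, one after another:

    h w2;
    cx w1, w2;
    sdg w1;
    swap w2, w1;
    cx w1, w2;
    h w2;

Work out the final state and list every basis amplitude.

The final amplitudes are 1/2 on |000>, 1/2 on |001>, 1/2 on |010>, -1/2 on |011>, 0 on |100>, 0 on |101>, 0 on |110>, 0 on |111>.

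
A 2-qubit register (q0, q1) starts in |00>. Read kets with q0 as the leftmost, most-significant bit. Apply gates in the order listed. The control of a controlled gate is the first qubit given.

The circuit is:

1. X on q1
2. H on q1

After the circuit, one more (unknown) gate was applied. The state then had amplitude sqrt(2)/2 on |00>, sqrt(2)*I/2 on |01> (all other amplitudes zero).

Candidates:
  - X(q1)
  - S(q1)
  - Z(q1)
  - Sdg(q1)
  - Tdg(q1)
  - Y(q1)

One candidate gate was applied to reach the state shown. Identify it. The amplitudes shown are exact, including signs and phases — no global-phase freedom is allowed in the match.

It was Sdg(q1) that produced the state shown.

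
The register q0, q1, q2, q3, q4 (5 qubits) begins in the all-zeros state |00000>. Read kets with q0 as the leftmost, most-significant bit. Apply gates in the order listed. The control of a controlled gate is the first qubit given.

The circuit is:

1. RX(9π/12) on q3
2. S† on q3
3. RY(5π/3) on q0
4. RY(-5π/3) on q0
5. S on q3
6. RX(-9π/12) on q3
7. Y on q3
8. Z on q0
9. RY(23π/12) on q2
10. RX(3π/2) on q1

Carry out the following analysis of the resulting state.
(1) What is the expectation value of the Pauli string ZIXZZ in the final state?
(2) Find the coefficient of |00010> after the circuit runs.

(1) The expectation value of ZIXZZ is -sqrt(2)/4 + sqrt(6)/4. Key observation: the block from step 1 through step 6 cancels to the identity and can be dropped.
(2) The final state's coefficient on |00010> equals I*sqrt(4 - 2*sqrt(2))/8 + I*sqrt(6*sqrt(2) + 12)/8.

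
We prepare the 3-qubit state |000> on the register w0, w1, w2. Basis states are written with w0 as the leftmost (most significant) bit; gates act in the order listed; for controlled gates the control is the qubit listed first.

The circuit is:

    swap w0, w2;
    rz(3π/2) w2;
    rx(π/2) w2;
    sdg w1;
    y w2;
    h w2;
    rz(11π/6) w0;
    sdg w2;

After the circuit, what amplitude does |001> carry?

The final state's coefficient on |001> equals -exp(I*pi/3)/2 + exp(5*I*pi/6)/2.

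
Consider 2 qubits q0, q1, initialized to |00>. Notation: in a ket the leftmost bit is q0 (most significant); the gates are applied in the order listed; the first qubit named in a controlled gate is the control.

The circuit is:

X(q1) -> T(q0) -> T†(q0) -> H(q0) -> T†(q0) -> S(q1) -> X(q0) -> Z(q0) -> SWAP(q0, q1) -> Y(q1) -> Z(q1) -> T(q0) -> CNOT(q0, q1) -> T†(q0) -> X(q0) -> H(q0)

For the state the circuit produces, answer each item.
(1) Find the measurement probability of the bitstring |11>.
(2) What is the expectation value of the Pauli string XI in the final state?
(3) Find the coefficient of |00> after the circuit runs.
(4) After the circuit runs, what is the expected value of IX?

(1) The probability of measuring |11> is 1/4.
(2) In the final state, XI has expectation 1.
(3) The final state's coefficient on |00> equals -exp(3*I*pi/4)/2.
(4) The expectation value of IX is -sqrt(2)/2.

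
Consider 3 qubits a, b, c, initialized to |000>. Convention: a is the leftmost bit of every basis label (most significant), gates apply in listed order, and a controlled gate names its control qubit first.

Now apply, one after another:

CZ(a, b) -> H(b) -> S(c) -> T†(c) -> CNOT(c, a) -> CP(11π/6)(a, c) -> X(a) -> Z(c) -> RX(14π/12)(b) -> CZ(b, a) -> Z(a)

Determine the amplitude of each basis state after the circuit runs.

The resulting statevector has amplitude (-1 + sqrt(3)*I)*(1 - I)/4 on |100>, (1 - I)*(1 - sqrt(3)*I)/4 on |110>, and 0 on every other basis state.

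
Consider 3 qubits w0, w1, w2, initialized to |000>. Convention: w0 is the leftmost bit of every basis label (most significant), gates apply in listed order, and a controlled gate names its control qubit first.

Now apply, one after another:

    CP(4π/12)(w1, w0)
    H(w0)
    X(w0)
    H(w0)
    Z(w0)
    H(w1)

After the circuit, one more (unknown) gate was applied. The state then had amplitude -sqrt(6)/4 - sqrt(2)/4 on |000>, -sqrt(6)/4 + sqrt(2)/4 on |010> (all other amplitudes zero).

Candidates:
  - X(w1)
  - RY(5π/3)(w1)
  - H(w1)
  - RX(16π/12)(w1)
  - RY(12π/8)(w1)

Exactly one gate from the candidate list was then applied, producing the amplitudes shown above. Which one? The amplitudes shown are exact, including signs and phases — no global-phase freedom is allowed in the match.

The unique candidate consistent with the amplitudes is RY(5π/3)(w1). Key observation: steps 2-5 multiply out to the identity, so the circuit reduces to the remaining gates.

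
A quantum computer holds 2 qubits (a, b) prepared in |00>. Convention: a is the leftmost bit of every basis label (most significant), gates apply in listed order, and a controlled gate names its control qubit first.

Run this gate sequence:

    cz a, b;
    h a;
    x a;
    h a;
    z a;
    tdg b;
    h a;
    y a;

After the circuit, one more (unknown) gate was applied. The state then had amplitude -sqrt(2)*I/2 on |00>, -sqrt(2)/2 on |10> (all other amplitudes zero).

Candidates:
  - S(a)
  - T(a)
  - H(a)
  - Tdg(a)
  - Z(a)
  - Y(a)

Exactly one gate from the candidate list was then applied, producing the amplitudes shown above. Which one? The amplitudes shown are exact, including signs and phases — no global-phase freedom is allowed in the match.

The applied gate was S(a).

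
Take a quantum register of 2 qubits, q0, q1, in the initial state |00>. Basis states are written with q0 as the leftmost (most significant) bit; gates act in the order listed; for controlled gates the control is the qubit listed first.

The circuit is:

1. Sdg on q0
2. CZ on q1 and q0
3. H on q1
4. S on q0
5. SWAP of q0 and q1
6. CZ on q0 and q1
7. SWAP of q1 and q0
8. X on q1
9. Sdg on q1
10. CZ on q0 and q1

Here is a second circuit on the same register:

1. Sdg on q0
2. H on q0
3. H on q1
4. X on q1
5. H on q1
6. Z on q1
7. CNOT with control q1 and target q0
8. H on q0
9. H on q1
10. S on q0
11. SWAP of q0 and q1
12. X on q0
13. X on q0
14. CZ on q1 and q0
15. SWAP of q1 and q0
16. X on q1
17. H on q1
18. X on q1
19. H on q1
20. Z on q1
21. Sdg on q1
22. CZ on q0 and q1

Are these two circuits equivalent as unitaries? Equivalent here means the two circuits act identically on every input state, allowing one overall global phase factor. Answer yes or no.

Yes: on every input state the two circuits agree up to one overall phase factor.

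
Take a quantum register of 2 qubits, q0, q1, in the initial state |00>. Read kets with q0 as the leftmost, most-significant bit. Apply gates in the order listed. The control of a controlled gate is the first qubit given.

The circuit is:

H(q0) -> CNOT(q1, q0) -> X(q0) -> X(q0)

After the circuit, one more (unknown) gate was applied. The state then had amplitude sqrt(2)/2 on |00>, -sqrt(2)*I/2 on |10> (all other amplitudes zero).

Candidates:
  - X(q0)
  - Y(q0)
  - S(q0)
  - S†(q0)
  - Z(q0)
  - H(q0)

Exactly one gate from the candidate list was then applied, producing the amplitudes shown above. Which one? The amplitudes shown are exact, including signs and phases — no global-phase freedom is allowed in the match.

The unique candidate consistent with the amplitudes is S†(q0).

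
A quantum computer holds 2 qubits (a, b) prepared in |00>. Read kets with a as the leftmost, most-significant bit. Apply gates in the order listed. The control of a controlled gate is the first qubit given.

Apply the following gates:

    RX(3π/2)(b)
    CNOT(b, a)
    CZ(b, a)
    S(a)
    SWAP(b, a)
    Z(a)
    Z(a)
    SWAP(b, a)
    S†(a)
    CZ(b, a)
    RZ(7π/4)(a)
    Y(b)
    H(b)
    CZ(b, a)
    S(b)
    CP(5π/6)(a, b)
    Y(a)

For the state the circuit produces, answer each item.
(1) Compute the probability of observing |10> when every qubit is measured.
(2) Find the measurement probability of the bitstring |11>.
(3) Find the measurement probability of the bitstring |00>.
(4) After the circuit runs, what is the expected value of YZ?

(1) The probability of measuring |10> is 1/4. Key observation: gates 3-10 undo each other exactly, leaving only the rest of the circuit to track.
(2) A full measurement returns |11> with probability 1/4.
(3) A full measurement returns |00> with probability 1/4.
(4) The expectation value of YZ is -sqrt(6)/8 - sqrt(2)/8.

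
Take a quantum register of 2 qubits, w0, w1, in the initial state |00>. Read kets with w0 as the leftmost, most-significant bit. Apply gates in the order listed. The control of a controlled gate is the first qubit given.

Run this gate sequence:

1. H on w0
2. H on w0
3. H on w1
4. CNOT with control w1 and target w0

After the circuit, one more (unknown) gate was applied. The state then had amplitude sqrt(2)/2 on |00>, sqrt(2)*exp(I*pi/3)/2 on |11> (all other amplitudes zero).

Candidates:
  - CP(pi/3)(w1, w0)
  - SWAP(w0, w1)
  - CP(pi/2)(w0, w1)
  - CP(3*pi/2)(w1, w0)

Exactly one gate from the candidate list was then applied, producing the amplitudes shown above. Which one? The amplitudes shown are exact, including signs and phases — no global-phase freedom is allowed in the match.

The unique candidate consistent with the amplitudes is CP(pi/3)(w1, w0).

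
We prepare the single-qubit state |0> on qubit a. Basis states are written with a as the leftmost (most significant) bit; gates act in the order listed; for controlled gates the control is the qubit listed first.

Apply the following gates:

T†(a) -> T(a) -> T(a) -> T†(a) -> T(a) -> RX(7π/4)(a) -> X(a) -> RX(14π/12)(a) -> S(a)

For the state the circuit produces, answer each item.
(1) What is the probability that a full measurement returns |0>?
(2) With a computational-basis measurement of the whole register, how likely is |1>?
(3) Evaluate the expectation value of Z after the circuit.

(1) Outcome |0> occurs with probability sqrt(2)/8 + sqrt(6)/8 + 1/2.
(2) The probability of measuring |1> is -sqrt(6)/8 - sqrt(2)/8 + 1/2.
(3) The observable Z averages to sqrt(2)/4 + sqrt(6)/4.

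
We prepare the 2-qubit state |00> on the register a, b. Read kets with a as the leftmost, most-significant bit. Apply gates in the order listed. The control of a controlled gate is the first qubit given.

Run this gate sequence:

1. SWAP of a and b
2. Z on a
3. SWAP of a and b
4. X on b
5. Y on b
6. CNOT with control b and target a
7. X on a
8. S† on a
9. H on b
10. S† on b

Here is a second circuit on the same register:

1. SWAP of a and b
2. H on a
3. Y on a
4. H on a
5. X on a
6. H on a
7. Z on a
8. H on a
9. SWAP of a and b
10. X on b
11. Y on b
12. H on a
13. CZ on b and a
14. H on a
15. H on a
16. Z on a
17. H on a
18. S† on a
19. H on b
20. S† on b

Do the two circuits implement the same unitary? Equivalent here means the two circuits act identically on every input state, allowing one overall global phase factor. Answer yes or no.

No, they are not equivalent — no single phase factor reconciles the two unitaries.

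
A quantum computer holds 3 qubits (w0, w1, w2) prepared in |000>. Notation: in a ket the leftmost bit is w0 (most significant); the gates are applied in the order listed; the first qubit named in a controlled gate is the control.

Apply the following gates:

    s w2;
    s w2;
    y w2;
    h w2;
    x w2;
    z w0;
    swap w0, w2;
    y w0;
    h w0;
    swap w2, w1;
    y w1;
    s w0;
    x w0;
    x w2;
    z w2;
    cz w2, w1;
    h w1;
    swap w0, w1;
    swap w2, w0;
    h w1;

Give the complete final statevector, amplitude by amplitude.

After the circuit, the state carries amplitude 0 on |000>, 0 on |001>, 0 on |010>, 0 on |011>, I/2 on |100>, -I/2 on |101>, -I/2 on |110>, I/2 on |111>.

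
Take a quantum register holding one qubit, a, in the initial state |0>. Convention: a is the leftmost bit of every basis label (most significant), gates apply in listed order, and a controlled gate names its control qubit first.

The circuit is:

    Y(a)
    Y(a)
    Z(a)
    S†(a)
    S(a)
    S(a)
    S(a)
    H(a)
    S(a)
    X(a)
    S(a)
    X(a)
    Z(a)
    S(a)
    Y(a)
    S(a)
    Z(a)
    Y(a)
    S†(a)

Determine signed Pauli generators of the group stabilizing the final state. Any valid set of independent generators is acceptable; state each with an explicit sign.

One valid set of independent stabilizer generators is -Y (any independent generating set of the same group is equally correct).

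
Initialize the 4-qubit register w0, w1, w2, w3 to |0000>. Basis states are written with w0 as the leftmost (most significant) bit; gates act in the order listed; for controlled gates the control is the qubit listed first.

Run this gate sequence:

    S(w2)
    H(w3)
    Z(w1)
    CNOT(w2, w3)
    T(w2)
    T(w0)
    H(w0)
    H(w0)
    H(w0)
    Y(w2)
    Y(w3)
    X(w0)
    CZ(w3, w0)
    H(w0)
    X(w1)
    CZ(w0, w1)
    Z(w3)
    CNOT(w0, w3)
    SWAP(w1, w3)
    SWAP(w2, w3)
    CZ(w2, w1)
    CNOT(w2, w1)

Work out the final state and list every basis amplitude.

The resulting statevector has amplitude sqrt(2)/2 on |0111>, -sqrt(2)/2 on |1111>, and 0 on every other basis state. Key observation: gates 7-8 undo each other exactly, leaving only the rest of the circuit to track.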